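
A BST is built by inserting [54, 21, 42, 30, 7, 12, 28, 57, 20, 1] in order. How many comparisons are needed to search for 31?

Search path for 31: 54 -> 21 -> 42 -> 30
Found: False
Comparisons: 4


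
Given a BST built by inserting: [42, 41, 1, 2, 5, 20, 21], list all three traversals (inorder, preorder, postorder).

Tree insertion order: [42, 41, 1, 2, 5, 20, 21]
Tree (level-order array): [42, 41, None, 1, None, None, 2, None, 5, None, 20, None, 21]
Inorder (L, root, R): [1, 2, 5, 20, 21, 41, 42]
Preorder (root, L, R): [42, 41, 1, 2, 5, 20, 21]
Postorder (L, R, root): [21, 20, 5, 2, 1, 41, 42]


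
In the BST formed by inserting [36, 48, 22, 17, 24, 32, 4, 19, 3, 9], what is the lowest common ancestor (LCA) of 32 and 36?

Tree insertion order: [36, 48, 22, 17, 24, 32, 4, 19, 3, 9]
Tree (level-order array): [36, 22, 48, 17, 24, None, None, 4, 19, None, 32, 3, 9]
In a BST, the LCA of p=32, q=36 is the first node v on the
root-to-leaf path with p <= v <= q (go left if both < v, right if both > v).
Walk from root:
  at 36: 32 <= 36 <= 36, this is the LCA
LCA = 36


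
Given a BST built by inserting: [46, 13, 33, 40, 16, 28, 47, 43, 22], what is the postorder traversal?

Tree insertion order: [46, 13, 33, 40, 16, 28, 47, 43, 22]
Tree (level-order array): [46, 13, 47, None, 33, None, None, 16, 40, None, 28, None, 43, 22]
Postorder traversal: [22, 28, 16, 43, 40, 33, 13, 47, 46]


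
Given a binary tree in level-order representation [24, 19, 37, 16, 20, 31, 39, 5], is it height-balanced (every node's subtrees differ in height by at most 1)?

Tree (level-order array): [24, 19, 37, 16, 20, 31, 39, 5]
Definition: a tree is height-balanced if, at every node, |h(left) - h(right)| <= 1 (empty subtree has height -1).
Bottom-up per-node check:
  node 5: h_left=-1, h_right=-1, diff=0 [OK], height=0
  node 16: h_left=0, h_right=-1, diff=1 [OK], height=1
  node 20: h_left=-1, h_right=-1, diff=0 [OK], height=0
  node 19: h_left=1, h_right=0, diff=1 [OK], height=2
  node 31: h_left=-1, h_right=-1, diff=0 [OK], height=0
  node 39: h_left=-1, h_right=-1, diff=0 [OK], height=0
  node 37: h_left=0, h_right=0, diff=0 [OK], height=1
  node 24: h_left=2, h_right=1, diff=1 [OK], height=3
All nodes satisfy the balance condition.
Result: Balanced


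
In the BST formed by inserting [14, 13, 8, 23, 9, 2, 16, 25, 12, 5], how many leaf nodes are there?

Tree built from: [14, 13, 8, 23, 9, 2, 16, 25, 12, 5]
Tree (level-order array): [14, 13, 23, 8, None, 16, 25, 2, 9, None, None, None, None, None, 5, None, 12]
Rule: A leaf has 0 children.
Per-node child counts:
  node 14: 2 child(ren)
  node 13: 1 child(ren)
  node 8: 2 child(ren)
  node 2: 1 child(ren)
  node 5: 0 child(ren)
  node 9: 1 child(ren)
  node 12: 0 child(ren)
  node 23: 2 child(ren)
  node 16: 0 child(ren)
  node 25: 0 child(ren)
Matching nodes: [5, 12, 16, 25]
Count of leaf nodes: 4


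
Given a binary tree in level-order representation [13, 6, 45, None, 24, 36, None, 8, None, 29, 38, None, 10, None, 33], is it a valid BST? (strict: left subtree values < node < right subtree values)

Level-order array: [13, 6, 45, None, 24, 36, None, 8, None, 29, 38, None, 10, None, 33]
Validate using subtree bounds (lo, hi): at each node, require lo < value < hi,
then recurse left with hi=value and right with lo=value.
Preorder trace (stopping at first violation):
  at node 13 with bounds (-inf, +inf): OK
  at node 6 with bounds (-inf, 13): OK
  at node 24 with bounds (6, 13): VIOLATION
Node 24 violates its bound: not (6 < 24 < 13).
Result: Not a valid BST


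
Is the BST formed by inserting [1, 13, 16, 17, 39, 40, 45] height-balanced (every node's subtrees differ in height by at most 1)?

Tree (level-order array): [1, None, 13, None, 16, None, 17, None, 39, None, 40, None, 45]
Definition: a tree is height-balanced if, at every node, |h(left) - h(right)| <= 1 (empty subtree has height -1).
Bottom-up per-node check:
  node 45: h_left=-1, h_right=-1, diff=0 [OK], height=0
  node 40: h_left=-1, h_right=0, diff=1 [OK], height=1
  node 39: h_left=-1, h_right=1, diff=2 [FAIL (|-1-1|=2 > 1)], height=2
  node 17: h_left=-1, h_right=2, diff=3 [FAIL (|-1-2|=3 > 1)], height=3
  node 16: h_left=-1, h_right=3, diff=4 [FAIL (|-1-3|=4 > 1)], height=4
  node 13: h_left=-1, h_right=4, diff=5 [FAIL (|-1-4|=5 > 1)], height=5
  node 1: h_left=-1, h_right=5, diff=6 [FAIL (|-1-5|=6 > 1)], height=6
Node 39 violates the condition: |-1 - 1| = 2 > 1.
Result: Not balanced


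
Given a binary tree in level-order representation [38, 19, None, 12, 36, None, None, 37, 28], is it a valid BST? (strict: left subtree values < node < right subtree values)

Level-order array: [38, 19, None, 12, 36, None, None, 37, 28]
Validate using subtree bounds (lo, hi): at each node, require lo < value < hi,
then recurse left with hi=value and right with lo=value.
Preorder trace (stopping at first violation):
  at node 38 with bounds (-inf, +inf): OK
  at node 19 with bounds (-inf, 38): OK
  at node 12 with bounds (-inf, 19): OK
  at node 36 with bounds (19, 38): OK
  at node 37 with bounds (19, 36): VIOLATION
Node 37 violates its bound: not (19 < 37 < 36).
Result: Not a valid BST


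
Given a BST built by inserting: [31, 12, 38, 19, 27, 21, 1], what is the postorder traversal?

Tree insertion order: [31, 12, 38, 19, 27, 21, 1]
Tree (level-order array): [31, 12, 38, 1, 19, None, None, None, None, None, 27, 21]
Postorder traversal: [1, 21, 27, 19, 12, 38, 31]


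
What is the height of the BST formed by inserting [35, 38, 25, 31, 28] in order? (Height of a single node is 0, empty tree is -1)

Insertion order: [35, 38, 25, 31, 28]
Tree (level-order array): [35, 25, 38, None, 31, None, None, 28]
Compute height bottom-up (empty subtree = -1):
  height(28) = 1 + max(-1, -1) = 0
  height(31) = 1 + max(0, -1) = 1
  height(25) = 1 + max(-1, 1) = 2
  height(38) = 1 + max(-1, -1) = 0
  height(35) = 1 + max(2, 0) = 3
Height = 3


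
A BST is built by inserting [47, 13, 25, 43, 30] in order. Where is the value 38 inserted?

Starting tree (level order): [47, 13, None, None, 25, None, 43, 30]
Insertion path: 47 -> 13 -> 25 -> 43 -> 30
Result: insert 38 as right child of 30
Final tree (level order): [47, 13, None, None, 25, None, 43, 30, None, None, 38]


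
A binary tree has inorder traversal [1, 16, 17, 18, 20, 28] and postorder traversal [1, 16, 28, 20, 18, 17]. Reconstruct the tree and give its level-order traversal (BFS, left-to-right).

Inorder:   [1, 16, 17, 18, 20, 28]
Postorder: [1, 16, 28, 20, 18, 17]
Algorithm: postorder visits root last, so walk postorder right-to-left;
each value is the root of the current inorder slice — split it at that
value, recurse on the right subtree first, then the left.
Recursive splits:
  root=17; inorder splits into left=[1, 16], right=[18, 20, 28]
  root=18; inorder splits into left=[], right=[20, 28]
  root=20; inorder splits into left=[], right=[28]
  root=28; inorder splits into left=[], right=[]
  root=16; inorder splits into left=[1], right=[]
  root=1; inorder splits into left=[], right=[]
Reconstructed level-order: [17, 16, 18, 1, 20, 28]


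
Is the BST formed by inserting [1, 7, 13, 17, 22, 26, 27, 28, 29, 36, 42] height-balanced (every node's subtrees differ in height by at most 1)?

Tree (level-order array): [1, None, 7, None, 13, None, 17, None, 22, None, 26, None, 27, None, 28, None, 29, None, 36, None, 42]
Definition: a tree is height-balanced if, at every node, |h(left) - h(right)| <= 1 (empty subtree has height -1).
Bottom-up per-node check:
  node 42: h_left=-1, h_right=-1, diff=0 [OK], height=0
  node 36: h_left=-1, h_right=0, diff=1 [OK], height=1
  node 29: h_left=-1, h_right=1, diff=2 [FAIL (|-1-1|=2 > 1)], height=2
  node 28: h_left=-1, h_right=2, diff=3 [FAIL (|-1-2|=3 > 1)], height=3
  node 27: h_left=-1, h_right=3, diff=4 [FAIL (|-1-3|=4 > 1)], height=4
  node 26: h_left=-1, h_right=4, diff=5 [FAIL (|-1-4|=5 > 1)], height=5
  node 22: h_left=-1, h_right=5, diff=6 [FAIL (|-1-5|=6 > 1)], height=6
  node 17: h_left=-1, h_right=6, diff=7 [FAIL (|-1-6|=7 > 1)], height=7
  node 13: h_left=-1, h_right=7, diff=8 [FAIL (|-1-7|=8 > 1)], height=8
  node 7: h_left=-1, h_right=8, diff=9 [FAIL (|-1-8|=9 > 1)], height=9
  node 1: h_left=-1, h_right=9, diff=10 [FAIL (|-1-9|=10 > 1)], height=10
Node 29 violates the condition: |-1 - 1| = 2 > 1.
Result: Not balanced


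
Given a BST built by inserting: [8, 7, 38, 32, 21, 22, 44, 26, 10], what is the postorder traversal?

Tree insertion order: [8, 7, 38, 32, 21, 22, 44, 26, 10]
Tree (level-order array): [8, 7, 38, None, None, 32, 44, 21, None, None, None, 10, 22, None, None, None, 26]
Postorder traversal: [7, 10, 26, 22, 21, 32, 44, 38, 8]


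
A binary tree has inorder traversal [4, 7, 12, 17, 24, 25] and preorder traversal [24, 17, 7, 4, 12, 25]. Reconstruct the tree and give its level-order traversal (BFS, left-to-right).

Inorder:  [4, 7, 12, 17, 24, 25]
Preorder: [24, 17, 7, 4, 12, 25]
Algorithm: preorder visits root first, so consume preorder in order;
for each root, split the current inorder slice at that value into
left-subtree inorder and right-subtree inorder, then recurse.
Recursive splits:
  root=24; inorder splits into left=[4, 7, 12, 17], right=[25]
  root=17; inorder splits into left=[4, 7, 12], right=[]
  root=7; inorder splits into left=[4], right=[12]
  root=4; inorder splits into left=[], right=[]
  root=12; inorder splits into left=[], right=[]
  root=25; inorder splits into left=[], right=[]
Reconstructed level-order: [24, 17, 25, 7, 4, 12]


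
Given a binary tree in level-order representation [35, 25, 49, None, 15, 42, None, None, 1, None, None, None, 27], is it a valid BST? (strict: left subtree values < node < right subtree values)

Level-order array: [35, 25, 49, None, 15, 42, None, None, 1, None, None, None, 27]
Validate using subtree bounds (lo, hi): at each node, require lo < value < hi,
then recurse left with hi=value and right with lo=value.
Preorder trace (stopping at first violation):
  at node 35 with bounds (-inf, +inf): OK
  at node 25 with bounds (-inf, 35): OK
  at node 15 with bounds (25, 35): VIOLATION
Node 15 violates its bound: not (25 < 15 < 35).
Result: Not a valid BST


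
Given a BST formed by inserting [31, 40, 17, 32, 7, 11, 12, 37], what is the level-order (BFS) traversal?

Tree insertion order: [31, 40, 17, 32, 7, 11, 12, 37]
Tree (level-order array): [31, 17, 40, 7, None, 32, None, None, 11, None, 37, None, 12]
BFS from the root, enqueuing left then right child of each popped node:
  queue [31] -> pop 31, enqueue [17, 40], visited so far: [31]
  queue [17, 40] -> pop 17, enqueue [7], visited so far: [31, 17]
  queue [40, 7] -> pop 40, enqueue [32], visited so far: [31, 17, 40]
  queue [7, 32] -> pop 7, enqueue [11], visited so far: [31, 17, 40, 7]
  queue [32, 11] -> pop 32, enqueue [37], visited so far: [31, 17, 40, 7, 32]
  queue [11, 37] -> pop 11, enqueue [12], visited so far: [31, 17, 40, 7, 32, 11]
  queue [37, 12] -> pop 37, enqueue [none], visited so far: [31, 17, 40, 7, 32, 11, 37]
  queue [12] -> pop 12, enqueue [none], visited so far: [31, 17, 40, 7, 32, 11, 37, 12]
Result: [31, 17, 40, 7, 32, 11, 37, 12]


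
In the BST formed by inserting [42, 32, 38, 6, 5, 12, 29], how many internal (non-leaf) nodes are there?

Tree built from: [42, 32, 38, 6, 5, 12, 29]
Tree (level-order array): [42, 32, None, 6, 38, 5, 12, None, None, None, None, None, 29]
Rule: An internal node has at least one child.
Per-node child counts:
  node 42: 1 child(ren)
  node 32: 2 child(ren)
  node 6: 2 child(ren)
  node 5: 0 child(ren)
  node 12: 1 child(ren)
  node 29: 0 child(ren)
  node 38: 0 child(ren)
Matching nodes: [42, 32, 6, 12]
Count of internal (non-leaf) nodes: 4


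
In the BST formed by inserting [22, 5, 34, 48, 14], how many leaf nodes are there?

Tree built from: [22, 5, 34, 48, 14]
Tree (level-order array): [22, 5, 34, None, 14, None, 48]
Rule: A leaf has 0 children.
Per-node child counts:
  node 22: 2 child(ren)
  node 5: 1 child(ren)
  node 14: 0 child(ren)
  node 34: 1 child(ren)
  node 48: 0 child(ren)
Matching nodes: [14, 48]
Count of leaf nodes: 2


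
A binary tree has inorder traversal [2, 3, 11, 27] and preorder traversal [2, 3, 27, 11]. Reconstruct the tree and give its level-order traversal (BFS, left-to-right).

Inorder:  [2, 3, 11, 27]
Preorder: [2, 3, 27, 11]
Algorithm: preorder visits root first, so consume preorder in order;
for each root, split the current inorder slice at that value into
left-subtree inorder and right-subtree inorder, then recurse.
Recursive splits:
  root=2; inorder splits into left=[], right=[3, 11, 27]
  root=3; inorder splits into left=[], right=[11, 27]
  root=27; inorder splits into left=[11], right=[]
  root=11; inorder splits into left=[], right=[]
Reconstructed level-order: [2, 3, 27, 11]


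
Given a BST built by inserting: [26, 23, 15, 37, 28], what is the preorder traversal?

Tree insertion order: [26, 23, 15, 37, 28]
Tree (level-order array): [26, 23, 37, 15, None, 28]
Preorder traversal: [26, 23, 15, 37, 28]


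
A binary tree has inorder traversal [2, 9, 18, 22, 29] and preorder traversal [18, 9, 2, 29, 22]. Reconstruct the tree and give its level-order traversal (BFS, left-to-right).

Inorder:  [2, 9, 18, 22, 29]
Preorder: [18, 9, 2, 29, 22]
Algorithm: preorder visits root first, so consume preorder in order;
for each root, split the current inorder slice at that value into
left-subtree inorder and right-subtree inorder, then recurse.
Recursive splits:
  root=18; inorder splits into left=[2, 9], right=[22, 29]
  root=9; inorder splits into left=[2], right=[]
  root=2; inorder splits into left=[], right=[]
  root=29; inorder splits into left=[22], right=[]
  root=22; inorder splits into left=[], right=[]
Reconstructed level-order: [18, 9, 29, 2, 22]


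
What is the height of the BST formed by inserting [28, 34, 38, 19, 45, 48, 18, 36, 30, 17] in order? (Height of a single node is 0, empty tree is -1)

Insertion order: [28, 34, 38, 19, 45, 48, 18, 36, 30, 17]
Tree (level-order array): [28, 19, 34, 18, None, 30, 38, 17, None, None, None, 36, 45, None, None, None, None, None, 48]
Compute height bottom-up (empty subtree = -1):
  height(17) = 1 + max(-1, -1) = 0
  height(18) = 1 + max(0, -1) = 1
  height(19) = 1 + max(1, -1) = 2
  height(30) = 1 + max(-1, -1) = 0
  height(36) = 1 + max(-1, -1) = 0
  height(48) = 1 + max(-1, -1) = 0
  height(45) = 1 + max(-1, 0) = 1
  height(38) = 1 + max(0, 1) = 2
  height(34) = 1 + max(0, 2) = 3
  height(28) = 1 + max(2, 3) = 4
Height = 4


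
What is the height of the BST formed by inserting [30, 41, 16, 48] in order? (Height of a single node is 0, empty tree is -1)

Insertion order: [30, 41, 16, 48]
Tree (level-order array): [30, 16, 41, None, None, None, 48]
Compute height bottom-up (empty subtree = -1):
  height(16) = 1 + max(-1, -1) = 0
  height(48) = 1 + max(-1, -1) = 0
  height(41) = 1 + max(-1, 0) = 1
  height(30) = 1 + max(0, 1) = 2
Height = 2


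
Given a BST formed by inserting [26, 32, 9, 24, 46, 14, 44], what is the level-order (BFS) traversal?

Tree insertion order: [26, 32, 9, 24, 46, 14, 44]
Tree (level-order array): [26, 9, 32, None, 24, None, 46, 14, None, 44]
BFS from the root, enqueuing left then right child of each popped node:
  queue [26] -> pop 26, enqueue [9, 32], visited so far: [26]
  queue [9, 32] -> pop 9, enqueue [24], visited so far: [26, 9]
  queue [32, 24] -> pop 32, enqueue [46], visited so far: [26, 9, 32]
  queue [24, 46] -> pop 24, enqueue [14], visited so far: [26, 9, 32, 24]
  queue [46, 14] -> pop 46, enqueue [44], visited so far: [26, 9, 32, 24, 46]
  queue [14, 44] -> pop 14, enqueue [none], visited so far: [26, 9, 32, 24, 46, 14]
  queue [44] -> pop 44, enqueue [none], visited so far: [26, 9, 32, 24, 46, 14, 44]
Result: [26, 9, 32, 24, 46, 14, 44]


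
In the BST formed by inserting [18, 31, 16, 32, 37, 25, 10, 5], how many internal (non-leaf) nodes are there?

Tree built from: [18, 31, 16, 32, 37, 25, 10, 5]
Tree (level-order array): [18, 16, 31, 10, None, 25, 32, 5, None, None, None, None, 37]
Rule: An internal node has at least one child.
Per-node child counts:
  node 18: 2 child(ren)
  node 16: 1 child(ren)
  node 10: 1 child(ren)
  node 5: 0 child(ren)
  node 31: 2 child(ren)
  node 25: 0 child(ren)
  node 32: 1 child(ren)
  node 37: 0 child(ren)
Matching nodes: [18, 16, 10, 31, 32]
Count of internal (non-leaf) nodes: 5


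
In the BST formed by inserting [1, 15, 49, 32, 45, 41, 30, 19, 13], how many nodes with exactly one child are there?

Tree built from: [1, 15, 49, 32, 45, 41, 30, 19, 13]
Tree (level-order array): [1, None, 15, 13, 49, None, None, 32, None, 30, 45, 19, None, 41]
Rule: These are nodes with exactly 1 non-null child.
Per-node child counts:
  node 1: 1 child(ren)
  node 15: 2 child(ren)
  node 13: 0 child(ren)
  node 49: 1 child(ren)
  node 32: 2 child(ren)
  node 30: 1 child(ren)
  node 19: 0 child(ren)
  node 45: 1 child(ren)
  node 41: 0 child(ren)
Matching nodes: [1, 49, 30, 45]
Count of nodes with exactly one child: 4


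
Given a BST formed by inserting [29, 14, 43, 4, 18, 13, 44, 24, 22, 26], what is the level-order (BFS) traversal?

Tree insertion order: [29, 14, 43, 4, 18, 13, 44, 24, 22, 26]
Tree (level-order array): [29, 14, 43, 4, 18, None, 44, None, 13, None, 24, None, None, None, None, 22, 26]
BFS from the root, enqueuing left then right child of each popped node:
  queue [29] -> pop 29, enqueue [14, 43], visited so far: [29]
  queue [14, 43] -> pop 14, enqueue [4, 18], visited so far: [29, 14]
  queue [43, 4, 18] -> pop 43, enqueue [44], visited so far: [29, 14, 43]
  queue [4, 18, 44] -> pop 4, enqueue [13], visited so far: [29, 14, 43, 4]
  queue [18, 44, 13] -> pop 18, enqueue [24], visited so far: [29, 14, 43, 4, 18]
  queue [44, 13, 24] -> pop 44, enqueue [none], visited so far: [29, 14, 43, 4, 18, 44]
  queue [13, 24] -> pop 13, enqueue [none], visited so far: [29, 14, 43, 4, 18, 44, 13]
  queue [24] -> pop 24, enqueue [22, 26], visited so far: [29, 14, 43, 4, 18, 44, 13, 24]
  queue [22, 26] -> pop 22, enqueue [none], visited so far: [29, 14, 43, 4, 18, 44, 13, 24, 22]
  queue [26] -> pop 26, enqueue [none], visited so far: [29, 14, 43, 4, 18, 44, 13, 24, 22, 26]
Result: [29, 14, 43, 4, 18, 44, 13, 24, 22, 26]


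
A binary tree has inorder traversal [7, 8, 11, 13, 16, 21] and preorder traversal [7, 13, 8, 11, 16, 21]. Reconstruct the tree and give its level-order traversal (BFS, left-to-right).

Inorder:  [7, 8, 11, 13, 16, 21]
Preorder: [7, 13, 8, 11, 16, 21]
Algorithm: preorder visits root first, so consume preorder in order;
for each root, split the current inorder slice at that value into
left-subtree inorder and right-subtree inorder, then recurse.
Recursive splits:
  root=7; inorder splits into left=[], right=[8, 11, 13, 16, 21]
  root=13; inorder splits into left=[8, 11], right=[16, 21]
  root=8; inorder splits into left=[], right=[11]
  root=11; inorder splits into left=[], right=[]
  root=16; inorder splits into left=[], right=[21]
  root=21; inorder splits into left=[], right=[]
Reconstructed level-order: [7, 13, 8, 16, 11, 21]


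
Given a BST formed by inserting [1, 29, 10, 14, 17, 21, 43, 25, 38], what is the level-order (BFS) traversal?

Tree insertion order: [1, 29, 10, 14, 17, 21, 43, 25, 38]
Tree (level-order array): [1, None, 29, 10, 43, None, 14, 38, None, None, 17, None, None, None, 21, None, 25]
BFS from the root, enqueuing left then right child of each popped node:
  queue [1] -> pop 1, enqueue [29], visited so far: [1]
  queue [29] -> pop 29, enqueue [10, 43], visited so far: [1, 29]
  queue [10, 43] -> pop 10, enqueue [14], visited so far: [1, 29, 10]
  queue [43, 14] -> pop 43, enqueue [38], visited so far: [1, 29, 10, 43]
  queue [14, 38] -> pop 14, enqueue [17], visited so far: [1, 29, 10, 43, 14]
  queue [38, 17] -> pop 38, enqueue [none], visited so far: [1, 29, 10, 43, 14, 38]
  queue [17] -> pop 17, enqueue [21], visited so far: [1, 29, 10, 43, 14, 38, 17]
  queue [21] -> pop 21, enqueue [25], visited so far: [1, 29, 10, 43, 14, 38, 17, 21]
  queue [25] -> pop 25, enqueue [none], visited so far: [1, 29, 10, 43, 14, 38, 17, 21, 25]
Result: [1, 29, 10, 43, 14, 38, 17, 21, 25]


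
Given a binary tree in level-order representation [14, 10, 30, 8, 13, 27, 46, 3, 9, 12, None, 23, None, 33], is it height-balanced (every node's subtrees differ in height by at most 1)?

Tree (level-order array): [14, 10, 30, 8, 13, 27, 46, 3, 9, 12, None, 23, None, 33]
Definition: a tree is height-balanced if, at every node, |h(left) - h(right)| <= 1 (empty subtree has height -1).
Bottom-up per-node check:
  node 3: h_left=-1, h_right=-1, diff=0 [OK], height=0
  node 9: h_left=-1, h_right=-1, diff=0 [OK], height=0
  node 8: h_left=0, h_right=0, diff=0 [OK], height=1
  node 12: h_left=-1, h_right=-1, diff=0 [OK], height=0
  node 13: h_left=0, h_right=-1, diff=1 [OK], height=1
  node 10: h_left=1, h_right=1, diff=0 [OK], height=2
  node 23: h_left=-1, h_right=-1, diff=0 [OK], height=0
  node 27: h_left=0, h_right=-1, diff=1 [OK], height=1
  node 33: h_left=-1, h_right=-1, diff=0 [OK], height=0
  node 46: h_left=0, h_right=-1, diff=1 [OK], height=1
  node 30: h_left=1, h_right=1, diff=0 [OK], height=2
  node 14: h_left=2, h_right=2, diff=0 [OK], height=3
All nodes satisfy the balance condition.
Result: Balanced


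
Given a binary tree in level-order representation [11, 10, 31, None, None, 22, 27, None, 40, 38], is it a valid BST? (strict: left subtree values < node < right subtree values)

Level-order array: [11, 10, 31, None, None, 22, 27, None, 40, 38]
Validate using subtree bounds (lo, hi): at each node, require lo < value < hi,
then recurse left with hi=value and right with lo=value.
Preorder trace (stopping at first violation):
  at node 11 with bounds (-inf, +inf): OK
  at node 10 with bounds (-inf, 11): OK
  at node 31 with bounds (11, +inf): OK
  at node 22 with bounds (11, 31): OK
  at node 40 with bounds (22, 31): VIOLATION
Node 40 violates its bound: not (22 < 40 < 31).
Result: Not a valid BST


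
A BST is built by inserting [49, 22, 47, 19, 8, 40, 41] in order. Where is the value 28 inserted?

Starting tree (level order): [49, 22, None, 19, 47, 8, None, 40, None, None, None, None, 41]
Insertion path: 49 -> 22 -> 47 -> 40
Result: insert 28 as left child of 40
Final tree (level order): [49, 22, None, 19, 47, 8, None, 40, None, None, None, 28, 41]


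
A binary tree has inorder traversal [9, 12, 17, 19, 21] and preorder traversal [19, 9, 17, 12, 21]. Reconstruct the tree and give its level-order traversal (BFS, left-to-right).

Inorder:  [9, 12, 17, 19, 21]
Preorder: [19, 9, 17, 12, 21]
Algorithm: preorder visits root first, so consume preorder in order;
for each root, split the current inorder slice at that value into
left-subtree inorder and right-subtree inorder, then recurse.
Recursive splits:
  root=19; inorder splits into left=[9, 12, 17], right=[21]
  root=9; inorder splits into left=[], right=[12, 17]
  root=17; inorder splits into left=[12], right=[]
  root=12; inorder splits into left=[], right=[]
  root=21; inorder splits into left=[], right=[]
Reconstructed level-order: [19, 9, 21, 17, 12]


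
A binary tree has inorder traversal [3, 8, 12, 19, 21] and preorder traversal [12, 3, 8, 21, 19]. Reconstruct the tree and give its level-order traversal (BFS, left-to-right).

Inorder:  [3, 8, 12, 19, 21]
Preorder: [12, 3, 8, 21, 19]
Algorithm: preorder visits root first, so consume preorder in order;
for each root, split the current inorder slice at that value into
left-subtree inorder and right-subtree inorder, then recurse.
Recursive splits:
  root=12; inorder splits into left=[3, 8], right=[19, 21]
  root=3; inorder splits into left=[], right=[8]
  root=8; inorder splits into left=[], right=[]
  root=21; inorder splits into left=[19], right=[]
  root=19; inorder splits into left=[], right=[]
Reconstructed level-order: [12, 3, 21, 8, 19]


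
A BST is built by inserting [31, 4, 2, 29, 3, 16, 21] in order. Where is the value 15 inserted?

Starting tree (level order): [31, 4, None, 2, 29, None, 3, 16, None, None, None, None, 21]
Insertion path: 31 -> 4 -> 29 -> 16
Result: insert 15 as left child of 16
Final tree (level order): [31, 4, None, 2, 29, None, 3, 16, None, None, None, 15, 21]


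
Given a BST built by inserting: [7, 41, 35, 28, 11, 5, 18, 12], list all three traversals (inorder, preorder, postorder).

Tree insertion order: [7, 41, 35, 28, 11, 5, 18, 12]
Tree (level-order array): [7, 5, 41, None, None, 35, None, 28, None, 11, None, None, 18, 12]
Inorder (L, root, R): [5, 7, 11, 12, 18, 28, 35, 41]
Preorder (root, L, R): [7, 5, 41, 35, 28, 11, 18, 12]
Postorder (L, R, root): [5, 12, 18, 11, 28, 35, 41, 7]


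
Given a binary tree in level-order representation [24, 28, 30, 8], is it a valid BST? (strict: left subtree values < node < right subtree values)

Level-order array: [24, 28, 30, 8]
Validate using subtree bounds (lo, hi): at each node, require lo < value < hi,
then recurse left with hi=value and right with lo=value.
Preorder trace (stopping at first violation):
  at node 24 with bounds (-inf, +inf): OK
  at node 28 with bounds (-inf, 24): VIOLATION
Node 28 violates its bound: not (-inf < 28 < 24).
Result: Not a valid BST


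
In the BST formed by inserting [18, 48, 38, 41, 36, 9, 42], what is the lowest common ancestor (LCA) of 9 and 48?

Tree insertion order: [18, 48, 38, 41, 36, 9, 42]
Tree (level-order array): [18, 9, 48, None, None, 38, None, 36, 41, None, None, None, 42]
In a BST, the LCA of p=9, q=48 is the first node v on the
root-to-leaf path with p <= v <= q (go left if both < v, right if both > v).
Walk from root:
  at 18: 9 <= 18 <= 48, this is the LCA
LCA = 18


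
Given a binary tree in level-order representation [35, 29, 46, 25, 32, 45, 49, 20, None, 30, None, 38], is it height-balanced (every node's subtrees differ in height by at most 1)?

Tree (level-order array): [35, 29, 46, 25, 32, 45, 49, 20, None, 30, None, 38]
Definition: a tree is height-balanced if, at every node, |h(left) - h(right)| <= 1 (empty subtree has height -1).
Bottom-up per-node check:
  node 20: h_left=-1, h_right=-1, diff=0 [OK], height=0
  node 25: h_left=0, h_right=-1, diff=1 [OK], height=1
  node 30: h_left=-1, h_right=-1, diff=0 [OK], height=0
  node 32: h_left=0, h_right=-1, diff=1 [OK], height=1
  node 29: h_left=1, h_right=1, diff=0 [OK], height=2
  node 38: h_left=-1, h_right=-1, diff=0 [OK], height=0
  node 45: h_left=0, h_right=-1, diff=1 [OK], height=1
  node 49: h_left=-1, h_right=-1, diff=0 [OK], height=0
  node 46: h_left=1, h_right=0, diff=1 [OK], height=2
  node 35: h_left=2, h_right=2, diff=0 [OK], height=3
All nodes satisfy the balance condition.
Result: Balanced


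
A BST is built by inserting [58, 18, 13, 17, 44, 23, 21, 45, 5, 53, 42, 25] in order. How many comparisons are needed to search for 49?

Search path for 49: 58 -> 18 -> 44 -> 45 -> 53
Found: False
Comparisons: 5


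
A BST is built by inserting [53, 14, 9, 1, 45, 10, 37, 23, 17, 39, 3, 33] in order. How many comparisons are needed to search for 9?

Search path for 9: 53 -> 14 -> 9
Found: True
Comparisons: 3


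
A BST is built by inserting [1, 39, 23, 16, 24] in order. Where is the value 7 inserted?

Starting tree (level order): [1, None, 39, 23, None, 16, 24]
Insertion path: 1 -> 39 -> 23 -> 16
Result: insert 7 as left child of 16
Final tree (level order): [1, None, 39, 23, None, 16, 24, 7]


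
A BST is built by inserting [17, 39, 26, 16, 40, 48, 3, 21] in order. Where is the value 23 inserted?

Starting tree (level order): [17, 16, 39, 3, None, 26, 40, None, None, 21, None, None, 48]
Insertion path: 17 -> 39 -> 26 -> 21
Result: insert 23 as right child of 21
Final tree (level order): [17, 16, 39, 3, None, 26, 40, None, None, 21, None, None, 48, None, 23]


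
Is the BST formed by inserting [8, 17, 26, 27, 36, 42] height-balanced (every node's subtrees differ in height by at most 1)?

Tree (level-order array): [8, None, 17, None, 26, None, 27, None, 36, None, 42]
Definition: a tree is height-balanced if, at every node, |h(left) - h(right)| <= 1 (empty subtree has height -1).
Bottom-up per-node check:
  node 42: h_left=-1, h_right=-1, diff=0 [OK], height=0
  node 36: h_left=-1, h_right=0, diff=1 [OK], height=1
  node 27: h_left=-1, h_right=1, diff=2 [FAIL (|-1-1|=2 > 1)], height=2
  node 26: h_left=-1, h_right=2, diff=3 [FAIL (|-1-2|=3 > 1)], height=3
  node 17: h_left=-1, h_right=3, diff=4 [FAIL (|-1-3|=4 > 1)], height=4
  node 8: h_left=-1, h_right=4, diff=5 [FAIL (|-1-4|=5 > 1)], height=5
Node 27 violates the condition: |-1 - 1| = 2 > 1.
Result: Not balanced


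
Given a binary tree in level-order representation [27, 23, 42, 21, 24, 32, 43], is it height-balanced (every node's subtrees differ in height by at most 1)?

Tree (level-order array): [27, 23, 42, 21, 24, 32, 43]
Definition: a tree is height-balanced if, at every node, |h(left) - h(right)| <= 1 (empty subtree has height -1).
Bottom-up per-node check:
  node 21: h_left=-1, h_right=-1, diff=0 [OK], height=0
  node 24: h_left=-1, h_right=-1, diff=0 [OK], height=0
  node 23: h_left=0, h_right=0, diff=0 [OK], height=1
  node 32: h_left=-1, h_right=-1, diff=0 [OK], height=0
  node 43: h_left=-1, h_right=-1, diff=0 [OK], height=0
  node 42: h_left=0, h_right=0, diff=0 [OK], height=1
  node 27: h_left=1, h_right=1, diff=0 [OK], height=2
All nodes satisfy the balance condition.
Result: Balanced


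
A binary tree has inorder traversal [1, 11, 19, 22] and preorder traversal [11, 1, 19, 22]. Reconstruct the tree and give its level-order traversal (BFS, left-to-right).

Inorder:  [1, 11, 19, 22]
Preorder: [11, 1, 19, 22]
Algorithm: preorder visits root first, so consume preorder in order;
for each root, split the current inorder slice at that value into
left-subtree inorder and right-subtree inorder, then recurse.
Recursive splits:
  root=11; inorder splits into left=[1], right=[19, 22]
  root=1; inorder splits into left=[], right=[]
  root=19; inorder splits into left=[], right=[22]
  root=22; inorder splits into left=[], right=[]
Reconstructed level-order: [11, 1, 19, 22]


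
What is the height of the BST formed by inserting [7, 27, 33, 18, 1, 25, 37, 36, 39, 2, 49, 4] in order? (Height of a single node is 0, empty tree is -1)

Insertion order: [7, 27, 33, 18, 1, 25, 37, 36, 39, 2, 49, 4]
Tree (level-order array): [7, 1, 27, None, 2, 18, 33, None, 4, None, 25, None, 37, None, None, None, None, 36, 39, None, None, None, 49]
Compute height bottom-up (empty subtree = -1):
  height(4) = 1 + max(-1, -1) = 0
  height(2) = 1 + max(-1, 0) = 1
  height(1) = 1 + max(-1, 1) = 2
  height(25) = 1 + max(-1, -1) = 0
  height(18) = 1 + max(-1, 0) = 1
  height(36) = 1 + max(-1, -1) = 0
  height(49) = 1 + max(-1, -1) = 0
  height(39) = 1 + max(-1, 0) = 1
  height(37) = 1 + max(0, 1) = 2
  height(33) = 1 + max(-1, 2) = 3
  height(27) = 1 + max(1, 3) = 4
  height(7) = 1 + max(2, 4) = 5
Height = 5


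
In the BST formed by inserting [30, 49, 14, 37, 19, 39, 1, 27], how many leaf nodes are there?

Tree built from: [30, 49, 14, 37, 19, 39, 1, 27]
Tree (level-order array): [30, 14, 49, 1, 19, 37, None, None, None, None, 27, None, 39]
Rule: A leaf has 0 children.
Per-node child counts:
  node 30: 2 child(ren)
  node 14: 2 child(ren)
  node 1: 0 child(ren)
  node 19: 1 child(ren)
  node 27: 0 child(ren)
  node 49: 1 child(ren)
  node 37: 1 child(ren)
  node 39: 0 child(ren)
Matching nodes: [1, 27, 39]
Count of leaf nodes: 3


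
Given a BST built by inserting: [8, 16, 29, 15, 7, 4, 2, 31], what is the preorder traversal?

Tree insertion order: [8, 16, 29, 15, 7, 4, 2, 31]
Tree (level-order array): [8, 7, 16, 4, None, 15, 29, 2, None, None, None, None, 31]
Preorder traversal: [8, 7, 4, 2, 16, 15, 29, 31]


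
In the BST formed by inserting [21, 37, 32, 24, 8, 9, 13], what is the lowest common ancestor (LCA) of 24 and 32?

Tree insertion order: [21, 37, 32, 24, 8, 9, 13]
Tree (level-order array): [21, 8, 37, None, 9, 32, None, None, 13, 24]
In a BST, the LCA of p=24, q=32 is the first node v on the
root-to-leaf path with p <= v <= q (go left if both < v, right if both > v).
Walk from root:
  at 21: both 24 and 32 > 21, go right
  at 37: both 24 and 32 < 37, go left
  at 32: 24 <= 32 <= 32, this is the LCA
LCA = 32


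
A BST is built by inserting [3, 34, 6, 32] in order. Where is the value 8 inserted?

Starting tree (level order): [3, None, 34, 6, None, None, 32]
Insertion path: 3 -> 34 -> 6 -> 32
Result: insert 8 as left child of 32
Final tree (level order): [3, None, 34, 6, None, None, 32, 8]


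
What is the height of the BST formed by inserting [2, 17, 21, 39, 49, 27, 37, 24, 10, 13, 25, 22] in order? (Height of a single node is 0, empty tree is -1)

Insertion order: [2, 17, 21, 39, 49, 27, 37, 24, 10, 13, 25, 22]
Tree (level-order array): [2, None, 17, 10, 21, None, 13, None, 39, None, None, 27, 49, 24, 37, None, None, 22, 25]
Compute height bottom-up (empty subtree = -1):
  height(13) = 1 + max(-1, -1) = 0
  height(10) = 1 + max(-1, 0) = 1
  height(22) = 1 + max(-1, -1) = 0
  height(25) = 1 + max(-1, -1) = 0
  height(24) = 1 + max(0, 0) = 1
  height(37) = 1 + max(-1, -1) = 0
  height(27) = 1 + max(1, 0) = 2
  height(49) = 1 + max(-1, -1) = 0
  height(39) = 1 + max(2, 0) = 3
  height(21) = 1 + max(-1, 3) = 4
  height(17) = 1 + max(1, 4) = 5
  height(2) = 1 + max(-1, 5) = 6
Height = 6


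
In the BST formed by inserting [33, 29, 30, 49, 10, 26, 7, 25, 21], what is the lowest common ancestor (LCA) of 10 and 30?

Tree insertion order: [33, 29, 30, 49, 10, 26, 7, 25, 21]
Tree (level-order array): [33, 29, 49, 10, 30, None, None, 7, 26, None, None, None, None, 25, None, 21]
In a BST, the LCA of p=10, q=30 is the first node v on the
root-to-leaf path with p <= v <= q (go left if both < v, right if both > v).
Walk from root:
  at 33: both 10 and 30 < 33, go left
  at 29: 10 <= 29 <= 30, this is the LCA
LCA = 29


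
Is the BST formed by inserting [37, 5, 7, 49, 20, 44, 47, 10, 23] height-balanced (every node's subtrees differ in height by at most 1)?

Tree (level-order array): [37, 5, 49, None, 7, 44, None, None, 20, None, 47, 10, 23]
Definition: a tree is height-balanced if, at every node, |h(left) - h(right)| <= 1 (empty subtree has height -1).
Bottom-up per-node check:
  node 10: h_left=-1, h_right=-1, diff=0 [OK], height=0
  node 23: h_left=-1, h_right=-1, diff=0 [OK], height=0
  node 20: h_left=0, h_right=0, diff=0 [OK], height=1
  node 7: h_left=-1, h_right=1, diff=2 [FAIL (|-1-1|=2 > 1)], height=2
  node 5: h_left=-1, h_right=2, diff=3 [FAIL (|-1-2|=3 > 1)], height=3
  node 47: h_left=-1, h_right=-1, diff=0 [OK], height=0
  node 44: h_left=-1, h_right=0, diff=1 [OK], height=1
  node 49: h_left=1, h_right=-1, diff=2 [FAIL (|1--1|=2 > 1)], height=2
  node 37: h_left=3, h_right=2, diff=1 [OK], height=4
Node 7 violates the condition: |-1 - 1| = 2 > 1.
Result: Not balanced


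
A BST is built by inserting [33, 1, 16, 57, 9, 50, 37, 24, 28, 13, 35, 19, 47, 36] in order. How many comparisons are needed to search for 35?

Search path for 35: 33 -> 57 -> 50 -> 37 -> 35
Found: True
Comparisons: 5


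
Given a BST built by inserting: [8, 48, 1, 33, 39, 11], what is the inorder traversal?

Tree insertion order: [8, 48, 1, 33, 39, 11]
Tree (level-order array): [8, 1, 48, None, None, 33, None, 11, 39]
Inorder traversal: [1, 8, 11, 33, 39, 48]


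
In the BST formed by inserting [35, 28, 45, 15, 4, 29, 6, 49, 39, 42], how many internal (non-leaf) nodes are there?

Tree built from: [35, 28, 45, 15, 4, 29, 6, 49, 39, 42]
Tree (level-order array): [35, 28, 45, 15, 29, 39, 49, 4, None, None, None, None, 42, None, None, None, 6]
Rule: An internal node has at least one child.
Per-node child counts:
  node 35: 2 child(ren)
  node 28: 2 child(ren)
  node 15: 1 child(ren)
  node 4: 1 child(ren)
  node 6: 0 child(ren)
  node 29: 0 child(ren)
  node 45: 2 child(ren)
  node 39: 1 child(ren)
  node 42: 0 child(ren)
  node 49: 0 child(ren)
Matching nodes: [35, 28, 15, 4, 45, 39]
Count of internal (non-leaf) nodes: 6


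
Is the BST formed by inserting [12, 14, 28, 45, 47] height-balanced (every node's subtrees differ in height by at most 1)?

Tree (level-order array): [12, None, 14, None, 28, None, 45, None, 47]
Definition: a tree is height-balanced if, at every node, |h(left) - h(right)| <= 1 (empty subtree has height -1).
Bottom-up per-node check:
  node 47: h_left=-1, h_right=-1, diff=0 [OK], height=0
  node 45: h_left=-1, h_right=0, diff=1 [OK], height=1
  node 28: h_left=-1, h_right=1, diff=2 [FAIL (|-1-1|=2 > 1)], height=2
  node 14: h_left=-1, h_right=2, diff=3 [FAIL (|-1-2|=3 > 1)], height=3
  node 12: h_left=-1, h_right=3, diff=4 [FAIL (|-1-3|=4 > 1)], height=4
Node 28 violates the condition: |-1 - 1| = 2 > 1.
Result: Not balanced


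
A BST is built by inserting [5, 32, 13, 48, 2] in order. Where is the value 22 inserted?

Starting tree (level order): [5, 2, 32, None, None, 13, 48]
Insertion path: 5 -> 32 -> 13
Result: insert 22 as right child of 13
Final tree (level order): [5, 2, 32, None, None, 13, 48, None, 22]


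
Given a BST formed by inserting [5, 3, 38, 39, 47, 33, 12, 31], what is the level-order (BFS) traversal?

Tree insertion order: [5, 3, 38, 39, 47, 33, 12, 31]
Tree (level-order array): [5, 3, 38, None, None, 33, 39, 12, None, None, 47, None, 31]
BFS from the root, enqueuing left then right child of each popped node:
  queue [5] -> pop 5, enqueue [3, 38], visited so far: [5]
  queue [3, 38] -> pop 3, enqueue [none], visited so far: [5, 3]
  queue [38] -> pop 38, enqueue [33, 39], visited so far: [5, 3, 38]
  queue [33, 39] -> pop 33, enqueue [12], visited so far: [5, 3, 38, 33]
  queue [39, 12] -> pop 39, enqueue [47], visited so far: [5, 3, 38, 33, 39]
  queue [12, 47] -> pop 12, enqueue [31], visited so far: [5, 3, 38, 33, 39, 12]
  queue [47, 31] -> pop 47, enqueue [none], visited so far: [5, 3, 38, 33, 39, 12, 47]
  queue [31] -> pop 31, enqueue [none], visited so far: [5, 3, 38, 33, 39, 12, 47, 31]
Result: [5, 3, 38, 33, 39, 12, 47, 31]


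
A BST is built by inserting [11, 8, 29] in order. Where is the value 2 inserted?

Starting tree (level order): [11, 8, 29]
Insertion path: 11 -> 8
Result: insert 2 as left child of 8
Final tree (level order): [11, 8, 29, 2]


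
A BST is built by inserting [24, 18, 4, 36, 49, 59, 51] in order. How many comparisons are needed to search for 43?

Search path for 43: 24 -> 36 -> 49
Found: False
Comparisons: 3


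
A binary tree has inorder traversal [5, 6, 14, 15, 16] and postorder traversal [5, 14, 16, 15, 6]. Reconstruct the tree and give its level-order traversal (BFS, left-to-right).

Inorder:   [5, 6, 14, 15, 16]
Postorder: [5, 14, 16, 15, 6]
Algorithm: postorder visits root last, so walk postorder right-to-left;
each value is the root of the current inorder slice — split it at that
value, recurse on the right subtree first, then the left.
Recursive splits:
  root=6; inorder splits into left=[5], right=[14, 15, 16]
  root=15; inorder splits into left=[14], right=[16]
  root=16; inorder splits into left=[], right=[]
  root=14; inorder splits into left=[], right=[]
  root=5; inorder splits into left=[], right=[]
Reconstructed level-order: [6, 5, 15, 14, 16]


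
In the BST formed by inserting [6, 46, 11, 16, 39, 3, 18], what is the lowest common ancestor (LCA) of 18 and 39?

Tree insertion order: [6, 46, 11, 16, 39, 3, 18]
Tree (level-order array): [6, 3, 46, None, None, 11, None, None, 16, None, 39, 18]
In a BST, the LCA of p=18, q=39 is the first node v on the
root-to-leaf path with p <= v <= q (go left if both < v, right if both > v).
Walk from root:
  at 6: both 18 and 39 > 6, go right
  at 46: both 18 and 39 < 46, go left
  at 11: both 18 and 39 > 11, go right
  at 16: both 18 and 39 > 16, go right
  at 39: 18 <= 39 <= 39, this is the LCA
LCA = 39


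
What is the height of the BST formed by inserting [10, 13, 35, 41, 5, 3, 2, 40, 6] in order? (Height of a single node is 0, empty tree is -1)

Insertion order: [10, 13, 35, 41, 5, 3, 2, 40, 6]
Tree (level-order array): [10, 5, 13, 3, 6, None, 35, 2, None, None, None, None, 41, None, None, 40]
Compute height bottom-up (empty subtree = -1):
  height(2) = 1 + max(-1, -1) = 0
  height(3) = 1 + max(0, -1) = 1
  height(6) = 1 + max(-1, -1) = 0
  height(5) = 1 + max(1, 0) = 2
  height(40) = 1 + max(-1, -1) = 0
  height(41) = 1 + max(0, -1) = 1
  height(35) = 1 + max(-1, 1) = 2
  height(13) = 1 + max(-1, 2) = 3
  height(10) = 1 + max(2, 3) = 4
Height = 4
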